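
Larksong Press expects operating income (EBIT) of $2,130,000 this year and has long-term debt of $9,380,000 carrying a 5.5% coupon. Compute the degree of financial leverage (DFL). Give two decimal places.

Annual interest charges come to $515,900.00.
Degree of financial leverage = EBIT / (EBIT − interest) = $2,130,000 / $1,614,100.00 = 1.3196.

1.32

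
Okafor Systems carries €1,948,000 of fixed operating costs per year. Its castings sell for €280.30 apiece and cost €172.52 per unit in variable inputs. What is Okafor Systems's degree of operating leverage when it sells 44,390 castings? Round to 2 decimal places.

Total contribution margin = 44,390 × €107.78 = €4,784,354.20.
Operating income = contribution − fixed costs = €4,784,354.20 − €1,948,000 = €2,836,354.20.
DOL = contribution ÷ EBIT = €4,784,354.20 ÷ €2,836,354.20 = 1.6868.

1.69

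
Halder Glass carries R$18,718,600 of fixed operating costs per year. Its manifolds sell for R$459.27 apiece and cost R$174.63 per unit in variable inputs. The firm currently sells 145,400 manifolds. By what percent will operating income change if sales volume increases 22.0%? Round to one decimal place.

+40.2%

Contribution at this volume is 145,400 × R$284.64 = R$41,386,656.00.
Subtracting fixed costs: EBIT = R$41,386,656.00 − R$18,718,600 = R$22,668,056.00.
DOL = contribution ÷ EBIT = R$41,386,656.00 ÷ R$22,668,056.00 = 1.8258.
%ΔEBIT = DOL × %ΔSales = 1.8258 × +22.0% = +40.2%.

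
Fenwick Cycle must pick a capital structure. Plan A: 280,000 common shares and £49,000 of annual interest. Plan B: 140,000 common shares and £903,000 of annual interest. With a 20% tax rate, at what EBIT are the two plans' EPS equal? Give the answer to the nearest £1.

Set EPS_A = EPS_B: (EBIT − £49,000)(1 − 0.20) ÷ 280,000 = (EBIT − £903,000)(1 − 0.20) ÷ 140,000.
Cancelling (1 − t) and cross-multiplying: 140,000·(EBIT − 49,000) = 280,000·(EBIT − 903,000).
Solving, EBIT = (903,000·280,000 − 49,000·140,000) / (280,000 − 140,000) = 245,980,000,000 / 140,000 = 1,757,000.00.

£1,757,000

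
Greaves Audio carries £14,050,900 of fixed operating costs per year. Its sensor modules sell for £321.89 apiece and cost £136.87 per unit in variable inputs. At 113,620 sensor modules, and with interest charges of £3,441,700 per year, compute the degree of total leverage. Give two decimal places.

Contribution at this volume is 113,620 × £185.02 = £21,021,972.40.
Operating income = contribution − fixed costs = £21,021,972.40 − £14,050,900 = £6,971,072.40. Interest = £3,441,700.00.
DOL = £21,021,972.40 ÷ £6,971,072.40 = 3.0156; DFL = £6,971,072.40 ÷ £3,529,372.40 = 1.9752.
DCL = DOL × DFL = 3.0156 × 1.9752 = 5.9564.

5.96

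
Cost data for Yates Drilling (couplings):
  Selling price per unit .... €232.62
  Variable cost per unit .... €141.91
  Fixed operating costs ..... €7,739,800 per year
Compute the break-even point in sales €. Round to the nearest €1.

CM per unit = €232.62 − €141.91 = €90.71; CM ratio = €90.71 / €232.62 = 0.3899.
Break-even sales = FC ÷ CM ratio = €7,739,800 × €232.62 / €90.71 = €19,848,223.

€19,848,223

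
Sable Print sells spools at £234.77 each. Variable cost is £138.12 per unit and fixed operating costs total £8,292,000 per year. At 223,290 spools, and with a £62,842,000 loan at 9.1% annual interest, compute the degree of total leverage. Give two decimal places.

Contribution at this volume is 223,290 × £96.65 = £21,580,978.50.
Subtracting fixed costs: EBIT = £21,580,978.50 − £8,292,000 = £13,288,978.50. Interest = £5,718,622.00.
DOL = £21,580,978.50 ÷ £13,288,978.50 = 1.6240; DFL = £13,288,978.50 ÷ £7,570,356.50 = 1.7554.
Combined leverage = 1.6240 × 1.7554 = 2.8508.

2.85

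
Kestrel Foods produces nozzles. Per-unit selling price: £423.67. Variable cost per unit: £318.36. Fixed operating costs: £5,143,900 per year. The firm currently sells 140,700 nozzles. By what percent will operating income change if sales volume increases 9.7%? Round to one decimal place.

At 140,700 units, contribution = 140,700 × £105.31 = £14,817,117.00.
Subtracting fixed costs: EBIT = £14,817,117.00 − £5,143,900 = £9,673,217.00.
DOL = contribution ÷ EBIT = £14,817,117.00 ÷ £9,673,217.00 = 1.5318.
%ΔEBIT = DOL × %ΔSales = 1.5318 × +9.7% = +14.9%.

+14.9%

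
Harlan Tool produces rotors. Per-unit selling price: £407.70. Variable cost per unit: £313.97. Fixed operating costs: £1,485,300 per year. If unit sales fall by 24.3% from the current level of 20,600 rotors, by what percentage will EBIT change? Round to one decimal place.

-105.3%

At 20,600 units, contribution = 20,600 × £93.73 = £1,930,838.00.
EBIT = £1,930,838.00 − £1,485,300 = £445,538.00.
So DOL = total CM / EBIT = £1,930,838.00 / £445,538.00 = 4.3337.
So EBIT moves 4.3337 × (-24.3%) = -105.3%.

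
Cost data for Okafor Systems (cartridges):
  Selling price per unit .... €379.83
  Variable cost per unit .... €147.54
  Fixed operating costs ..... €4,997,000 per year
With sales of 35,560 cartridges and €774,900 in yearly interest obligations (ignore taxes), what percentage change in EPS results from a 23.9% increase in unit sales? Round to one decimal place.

+79.3%

Total contribution margin = 35,560 × €232.29 = €8,260,232.40.
Operating income = contribution − fixed costs = €8,260,232.40 − €4,997,000 = €3,263,232.40.
After interest of €774,900.00, pre-tax earnings = €2,488,332.40.
Degree of combined leverage = contribution ÷ (EBIT − I) = €8,260,232.40 ÷ €2,488,332.40 = 3.3196.
EPS therefore changes by 3.3196 × (+23.9%) = +79.3%.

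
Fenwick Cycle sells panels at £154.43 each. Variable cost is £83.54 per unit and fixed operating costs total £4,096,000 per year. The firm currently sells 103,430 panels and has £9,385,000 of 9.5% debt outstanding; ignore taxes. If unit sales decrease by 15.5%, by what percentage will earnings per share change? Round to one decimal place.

-48.5%

Total contribution margin = 103,430 × £70.89 = £7,332,152.70.
Subtracting fixed costs: EBIT = £7,332,152.70 − £4,096,000 = £3,236,152.70.
Interest = £891,575.00, so EBIT − I = £2,344,577.70.
Degree of combined leverage = contribution ÷ (EBIT − I) = £7,332,152.70 ÷ £2,344,577.70 = 3.1273.
EPS therefore changes by 3.1273 × (-15.5%) = -48.5%.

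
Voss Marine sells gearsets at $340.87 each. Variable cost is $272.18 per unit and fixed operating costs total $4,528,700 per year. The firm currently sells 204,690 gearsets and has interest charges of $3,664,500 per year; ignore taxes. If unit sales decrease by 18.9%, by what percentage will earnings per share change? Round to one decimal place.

-45.3%

Total contribution margin = 204,690 × $68.69 = $14,060,156.10.
Subtracting fixed costs: EBIT = $14,060,156.10 − $4,528,700 = $9,531,456.10.
Interest = $3,664,500.00, so EBIT − I = $5,866,956.10.
DCL = total CM / (EBIT − I) = $14,060,156.10 / $5,866,956.10 = 2.3965.
%ΔEPS = DCL × %ΔSales = 2.3965 × -18.9% = -45.3%.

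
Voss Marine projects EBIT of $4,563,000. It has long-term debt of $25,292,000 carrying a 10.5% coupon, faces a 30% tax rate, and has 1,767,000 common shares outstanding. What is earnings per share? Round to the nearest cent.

Interest = $2,655,660.00, so EBT = $4,563,000 − $2,655,660.00 = $1,907,340.00.
After tax at 30%: net income = $1,907,340.00 × 0.70 = $1,335,138.00.
Per share: $1,335,138.00 / 1,767,000 shares = $0.76.

$0.76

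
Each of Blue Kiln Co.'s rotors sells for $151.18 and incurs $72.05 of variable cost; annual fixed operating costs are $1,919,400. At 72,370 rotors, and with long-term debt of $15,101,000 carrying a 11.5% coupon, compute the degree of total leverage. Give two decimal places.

Contribution at this volume is 72,370 × $79.13 = $5,726,638.10.
Subtracting fixed costs: EBIT = $5,726,638.10 − $1,919,400 = $3,807,238.10. Interest = $1,736,615.00, so EBIT − I = $2,070,623.10.
DCL = contribution ÷ (EBIT − I) = $5,726,638.10 ÷ $2,070,623.10 = 2.7657.

2.77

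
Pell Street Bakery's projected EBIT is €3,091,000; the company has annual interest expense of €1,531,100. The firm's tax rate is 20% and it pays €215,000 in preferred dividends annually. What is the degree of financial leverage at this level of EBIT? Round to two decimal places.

Interest = €1,531,100.00.
Preferred dividends grossed up pre-tax: €215,000 / (1 − 0.20) = €268,750.00.
DFL = EBIT ÷ [EBIT − I − D_p/(1−t)] = €3,091,000 ÷ [€3,091,000 − €1,531,100.00 − €268,750.00] = €3,091,000 ÷ €1,291,150.00 = 2.3940.

2.39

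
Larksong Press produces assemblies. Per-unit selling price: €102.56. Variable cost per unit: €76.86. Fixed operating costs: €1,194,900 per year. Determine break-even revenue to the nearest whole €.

€4,768,441

CM per unit = €102.56 − €76.86 = €25.70; CM ratio = €25.70 / €102.56 = 0.2506.
Break-even sales = FC ÷ CM ratio = €1,194,900 × €102.56 / €25.70 = €4,768,441.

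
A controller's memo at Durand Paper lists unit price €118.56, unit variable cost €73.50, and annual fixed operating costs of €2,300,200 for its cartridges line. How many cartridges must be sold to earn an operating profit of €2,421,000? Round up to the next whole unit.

104,776 cartridges

Contribution margin per unit = €118.56 − €73.50 = €45.06.
Units = (FC + target) / CM = (€2,300,200 + €2,421,000) / €45.06 = 104,775.85, so 104,776 cartridges.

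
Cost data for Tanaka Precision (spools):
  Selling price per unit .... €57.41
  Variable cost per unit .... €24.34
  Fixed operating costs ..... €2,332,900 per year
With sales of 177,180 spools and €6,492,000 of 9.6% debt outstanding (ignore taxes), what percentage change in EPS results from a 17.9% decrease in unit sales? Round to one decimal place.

Contribution at this volume is 177,180 × €33.07 = €5,859,342.60.
Operating income = contribution − fixed costs = €5,859,342.60 − €2,332,900 = €3,526,442.60.
Interest = €623,232.00, so EBIT − I = €2,903,210.60.
Degree of combined leverage = contribution ÷ (EBIT − I) = €5,859,342.60 ÷ €2,903,210.60 = 2.0182.
%ΔEPS = DCL × %ΔSales = 2.0182 × -17.9% = -36.1%.

-36.1%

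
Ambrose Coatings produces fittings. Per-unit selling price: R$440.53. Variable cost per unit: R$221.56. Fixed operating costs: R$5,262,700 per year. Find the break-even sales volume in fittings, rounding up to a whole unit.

Contribution margin per unit = R$440.53 − R$221.56 = R$218.97.
Break-even Q = R$5,262,700 / R$218.97 = 24,033.89 → 24,034 fittings.

24,034 fittings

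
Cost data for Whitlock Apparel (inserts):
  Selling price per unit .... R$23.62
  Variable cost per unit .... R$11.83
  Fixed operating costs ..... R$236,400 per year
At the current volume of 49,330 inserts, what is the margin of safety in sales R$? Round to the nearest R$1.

R$691,573

Each unit contributes R$23.62 − R$11.83 = R$11.79. Break-even units = R$236,400 ÷ R$11.79 = 20,050.89; break-even revenue = 20,050.89 × R$23.62 = R$473,602.04.
Actual sales revenue = 49,330 × R$23.62 = R$1,165,174.60.
Margin of safety = R$1,165,174.60 − R$473,602.04 = R$691,573.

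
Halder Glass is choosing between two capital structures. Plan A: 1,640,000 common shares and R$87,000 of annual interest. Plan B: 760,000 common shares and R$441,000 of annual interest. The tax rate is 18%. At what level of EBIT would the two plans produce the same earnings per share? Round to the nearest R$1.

R$746,727

Set EPS_A = EPS_B: (EBIT − R$87,000)(1 − 0.18) ÷ 1,640,000 = (EBIT − R$441,000)(1 − 0.18) ÷ 760,000.
The (1 − t) factor cancels: (EBIT − 87,000) × 760,000 = (EBIT − 441,000) × 1,640,000.
Solving, EBIT = (441,000·1,640,000 − 87,000·760,000) / (1,640,000 − 760,000) = 657,120,000,000 / 880,000 = 746,727.27.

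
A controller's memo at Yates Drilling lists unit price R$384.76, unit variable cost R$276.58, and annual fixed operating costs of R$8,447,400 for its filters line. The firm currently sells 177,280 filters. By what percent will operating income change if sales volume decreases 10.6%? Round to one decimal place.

Total contribution margin = 177,280 × R$108.18 = R$19,178,150.40.
Operating income = contribution − fixed costs = R$19,178,150.40 − R$8,447,400 = R$10,730,750.40.
Degree of operating leverage = R$19,178,150.40 / R$10,730,750.40 = 1.7872.
Operating income changes by 1.7872 × -10.6% = -18.9%.

-18.9%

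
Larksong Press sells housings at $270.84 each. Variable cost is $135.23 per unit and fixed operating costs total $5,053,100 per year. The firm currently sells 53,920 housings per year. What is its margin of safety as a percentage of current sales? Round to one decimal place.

Contribution margin per unit = $270.84 − $135.23 = $135.61. Break-even units = $5,053,100 ÷ $135.61 = 37,262.00; break-even revenue = 37,262.00 × $270.84 = $10,092,040.44.
Actual sales revenue = 53,920 × $270.84 = $14,603,692.80.
Margin of safety = ($14,603,692.80 − $10,092,040.44) ÷ $14,603,692.80 = 30.9%.

30.9%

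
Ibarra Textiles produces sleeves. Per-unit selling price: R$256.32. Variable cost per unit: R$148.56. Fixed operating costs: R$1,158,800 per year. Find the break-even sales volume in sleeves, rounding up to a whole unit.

10,754 sleeves

Unit CM = price − variable cost = R$256.32 − R$148.56 = R$107.76.
Break-even volume = fixed costs ÷ CM per unit = R$1,158,800 ÷ R$107.76 = 10,753.53, so 10,754 sleeves.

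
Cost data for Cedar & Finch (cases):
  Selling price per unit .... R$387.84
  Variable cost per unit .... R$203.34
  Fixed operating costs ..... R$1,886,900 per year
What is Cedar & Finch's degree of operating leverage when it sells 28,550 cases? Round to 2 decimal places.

Total contribution margin = 28,550 × R$184.50 = R$5,267,475.00.
EBIT = R$5,267,475.00 − R$1,886,900 = R$3,380,575.00.
So DOL = total CM / EBIT = R$5,267,475.00 / R$3,380,575.00 = 1.5582.

1.56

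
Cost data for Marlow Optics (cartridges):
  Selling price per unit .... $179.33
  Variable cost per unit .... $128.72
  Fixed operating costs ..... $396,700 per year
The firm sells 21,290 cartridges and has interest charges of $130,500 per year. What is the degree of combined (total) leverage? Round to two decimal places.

Contribution at this volume is 21,290 × $50.61 = $1,077,486.90.
Subtracting fixed costs: EBIT = $1,077,486.90 − $396,700 = $680,786.90. Interest = $130,500.00, so EBIT − I = $550,286.90.
DCL = contribution ÷ (EBIT − I) = $1,077,486.90 ÷ $550,286.90 = 1.9580.

1.96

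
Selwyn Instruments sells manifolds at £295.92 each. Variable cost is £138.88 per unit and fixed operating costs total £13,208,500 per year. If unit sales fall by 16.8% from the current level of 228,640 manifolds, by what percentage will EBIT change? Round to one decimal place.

-26.6%

Contribution at this volume is 228,640 × £157.04 = £35,905,625.60.
Subtracting fixed costs: EBIT = £35,905,625.60 − £13,208,500 = £22,697,125.60.
So DOL = total CM / EBIT = £35,905,625.60 / £22,697,125.60 = 1.5819.
Operating income changes by 1.5819 × -16.8% = -26.6%.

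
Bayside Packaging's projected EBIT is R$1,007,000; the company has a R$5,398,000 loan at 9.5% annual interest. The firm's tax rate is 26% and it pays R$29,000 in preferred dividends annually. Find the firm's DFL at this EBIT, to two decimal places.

Interest = R$512,810.00.
Pre-tax preferred-dividend burden = R$29,000 ÷ (1 − 0.26) = R$39,189.19.
DFL = EBIT ÷ [EBIT − I − D_p/(1−t)] = R$1,007,000 ÷ [R$1,007,000 − R$512,810.00 − R$39,189.19] = R$1,007,000 ÷ R$455,000.81 = 2.2132.

2.21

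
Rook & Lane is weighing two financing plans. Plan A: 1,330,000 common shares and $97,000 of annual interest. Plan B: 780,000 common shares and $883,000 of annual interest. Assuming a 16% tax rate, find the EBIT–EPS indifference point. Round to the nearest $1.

Set EPS_A = EPS_B: (EBIT − $97,000)(1 − 0.16) ÷ 1,330,000 = (EBIT − $883,000)(1 − 0.16) ÷ 780,000.
The (1 − t) factor cancels: (EBIT − 97,000) × 780,000 = (EBIT − 883,000) × 1,330,000.
EBIT × (1,330,000 − 780,000) = 883,000 × 1,330,000 − 97,000 × 780,000 = 1,098,730,000,000, so EBIT = 1,098,730,000,000 ÷ 550,000 = 1,997,690.91.

$1,997,691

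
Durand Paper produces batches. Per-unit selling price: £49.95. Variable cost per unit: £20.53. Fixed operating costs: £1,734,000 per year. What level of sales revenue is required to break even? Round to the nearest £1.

£2,944,028

CM per unit = £49.95 − £20.53 = £29.42; CM ratio = £29.42 / £49.95 = 0.5890.
Break-even sales = FC ÷ CM ratio = £1,734,000 × £49.95 / £29.42 = £2,944,028.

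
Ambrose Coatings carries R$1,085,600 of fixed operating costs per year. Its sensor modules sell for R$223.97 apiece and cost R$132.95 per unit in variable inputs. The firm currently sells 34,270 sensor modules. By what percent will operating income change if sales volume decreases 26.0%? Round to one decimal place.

Contribution at this volume is 34,270 × R$91.02 = R$3,119,255.40.
Operating income = contribution − fixed costs = R$3,119,255.40 − R$1,085,600 = R$2,033,655.40.
Degree of operating leverage = R$3,119,255.40 / R$2,033,655.40 = 1.5338.
%ΔEBIT = DOL × %ΔSales = 1.5338 × -26.0% = -39.9%.

-39.9%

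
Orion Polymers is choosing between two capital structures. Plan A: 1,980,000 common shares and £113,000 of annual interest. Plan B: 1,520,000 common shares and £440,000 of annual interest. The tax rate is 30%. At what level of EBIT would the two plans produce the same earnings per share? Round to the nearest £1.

At indifference, (EBIT − 113,000)(1 − t)/1,980,000 = (EBIT − 440,000)(1 − t)/1,520,000.
The (1 − t) factor cancels: (EBIT − 113,000) × 1,520,000 = (EBIT − 440,000) × 1,980,000.
Solving, EBIT = (440,000·1,980,000 − 113,000·1,520,000) / (1,980,000 − 1,520,000) = 699,440,000,000 / 460,000 = 1,520,521.74.

£1,520,522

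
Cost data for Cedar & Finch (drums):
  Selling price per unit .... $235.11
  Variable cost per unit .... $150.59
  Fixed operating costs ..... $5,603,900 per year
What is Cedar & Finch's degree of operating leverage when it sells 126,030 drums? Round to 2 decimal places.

2.11

Total contribution margin = 126,030 × $84.52 = $10,652,055.60.
EBIT = $10,652,055.60 − $5,603,900 = $5,048,155.60.
So DOL = total CM / EBIT = $10,652,055.60 / $5,048,155.60 = 2.1101.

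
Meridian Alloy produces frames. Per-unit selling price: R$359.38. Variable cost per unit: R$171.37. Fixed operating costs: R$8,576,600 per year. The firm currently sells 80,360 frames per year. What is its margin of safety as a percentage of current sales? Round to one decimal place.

43.2%

Each unit contributes R$359.38 − R$171.37 = R$188.01. Break-even units = R$8,576,600 ÷ R$188.01 = 45,617.79; break-even revenue = 45,617.79 × R$359.38 = R$16,394,120.04.
Actual sales revenue = 80,360 × R$359.38 = R$28,879,776.80.
Margin of safety = (R$28,879,776.80 − R$16,394,120.04) ÷ R$28,879,776.80 = 43.2%.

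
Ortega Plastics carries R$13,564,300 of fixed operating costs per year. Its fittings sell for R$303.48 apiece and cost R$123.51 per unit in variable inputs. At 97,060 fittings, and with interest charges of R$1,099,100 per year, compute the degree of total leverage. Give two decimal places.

6.23

Total contribution margin = 97,060 × R$179.97 = R$17,467,888.20.
EBIT = R$17,467,888.20 − R$13,564,300 = R$3,903,588.20. Interest = R$1,099,100.00.
DOL = R$17,467,888.20 ÷ R$3,903,588.20 = 4.4748; DFL = R$3,903,588.20 ÷ R$2,804,488.20 = 1.3919.
Combined leverage = 4.4748 × 1.3919 = 6.2285.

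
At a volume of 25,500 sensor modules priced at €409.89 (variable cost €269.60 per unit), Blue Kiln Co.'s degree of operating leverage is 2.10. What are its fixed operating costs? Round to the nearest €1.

€1,873,874

Contribution at this volume is 25,500 × €140.29 = €3,577,395.00.
Since DOL = CM ÷ EBIT, EBIT = €3,577,395.00 ÷ 2.10 = €1,703,521.43.
Fixed costs = CM − EBIT = €3,577,395.00 − €1,703,521.43 = €1,873,874.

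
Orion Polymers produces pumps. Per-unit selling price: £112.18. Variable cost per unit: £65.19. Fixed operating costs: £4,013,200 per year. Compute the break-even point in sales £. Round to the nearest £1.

Contribution margin per unit = £112.18 − £65.19 = £46.99, a CM ratio of £46.99 ÷ £112.18 = 0.4189.
Break-even sales = FC ÷ CM ratio = £4,013,200 × £112.18 / £46.99 = £9,580,778.

£9,580,778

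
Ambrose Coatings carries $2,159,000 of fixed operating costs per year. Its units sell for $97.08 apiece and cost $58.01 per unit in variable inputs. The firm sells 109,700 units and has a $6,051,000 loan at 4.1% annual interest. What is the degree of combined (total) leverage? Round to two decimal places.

Total contribution margin = 109,700 × $39.07 = $4,285,979.00.
Operating income = contribution − fixed costs = $4,285,979.00 − $2,159,000 = $2,126,979.00. Interest = $248,091.00.
DOL = $4,285,979.00 ÷ $2,126,979.00 = 2.0151; DFL = $2,126,979.00 ÷ $1,878,888.00 = 1.1320.
DCL = DOL × DFL = 2.0151 × 1.1320 = 2.2811.

2.28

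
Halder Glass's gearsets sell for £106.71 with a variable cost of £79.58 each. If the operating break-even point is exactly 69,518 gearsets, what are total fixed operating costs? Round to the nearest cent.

£1,886,023.34

Each unit contributes £106.71 − £79.58 = £27.13.
Fixed costs = break-even units × CM = 69,518 × £27.13 = £1,886,023.34.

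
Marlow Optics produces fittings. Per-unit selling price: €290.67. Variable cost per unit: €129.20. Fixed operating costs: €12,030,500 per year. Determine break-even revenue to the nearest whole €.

€21,656,688

Contribution margin per unit = €290.67 − €129.20 = €161.47, a CM ratio of €161.47 ÷ €290.67 = 0.5555.
Break-even revenue = fixed costs × price ÷ CM = €12,030,500 × €290.67 ÷ €161.47 = €21,656,688.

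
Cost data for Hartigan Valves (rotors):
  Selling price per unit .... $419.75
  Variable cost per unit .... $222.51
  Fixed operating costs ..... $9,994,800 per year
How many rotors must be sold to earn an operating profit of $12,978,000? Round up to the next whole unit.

Each unit contributes $419.75 − $222.51 = $197.24.
Required volume = (fixed costs + target profit) ÷ CM = ($9,994,800 + $12,978,000) ÷ $197.24 = 116,471.30, so 116,472 rotors.

116,472 rotors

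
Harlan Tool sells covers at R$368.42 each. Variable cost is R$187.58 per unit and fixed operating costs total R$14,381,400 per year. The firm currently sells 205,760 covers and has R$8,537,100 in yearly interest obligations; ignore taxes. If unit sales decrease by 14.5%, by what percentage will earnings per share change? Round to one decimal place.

Total contribution margin = 205,760 × R$180.84 = R$37,209,638.40.
EBIT = R$37,209,638.40 − R$14,381,400 = R$22,828,238.40.
Interest = R$8,537,100.00, so EBIT − I = R$14,291,138.40.
Degree of combined leverage = contribution ÷ (EBIT − I) = R$37,209,638.40 ÷ R$14,291,138.40 = 2.6037.
EPS therefore changes by 2.6037 × (-14.5%) = -37.8%.

-37.8%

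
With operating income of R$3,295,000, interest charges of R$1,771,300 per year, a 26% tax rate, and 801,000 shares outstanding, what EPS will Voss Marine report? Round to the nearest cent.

R$1.41

Interest = R$1,771,300.00, so EBT = R$3,295,000 − R$1,771,300.00 = R$1,523,700.00.
Net income = R$1,523,700.00 × (1 − 0.26) = R$1,127,538.00.
Per share: R$1,127,538.00 / 801,000 shares = R$1.41.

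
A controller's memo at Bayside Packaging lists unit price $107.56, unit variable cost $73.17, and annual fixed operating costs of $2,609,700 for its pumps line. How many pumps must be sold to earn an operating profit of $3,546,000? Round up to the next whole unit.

Contribution margin per unit = $107.56 − $73.17 = $34.39.
Required volume = (fixed costs + target profit) ÷ CM = ($2,609,700 + $3,546,000) ÷ $34.39 = 178,996.80, so 178,997 pumps.

178,997 pumps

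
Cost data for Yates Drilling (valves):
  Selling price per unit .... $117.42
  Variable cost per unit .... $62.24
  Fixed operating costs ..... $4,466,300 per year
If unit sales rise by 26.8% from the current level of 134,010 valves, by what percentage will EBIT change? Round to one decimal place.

+67.7%

At 134,010 units, contribution = 134,010 × $55.18 = $7,394,671.80.
Operating income = contribution − fixed costs = $7,394,671.80 − $4,466,300 = $2,928,371.80.
Degree of operating leverage = $7,394,671.80 / $2,928,371.80 = 2.5252.
%ΔEBIT = DOL × %ΔSales = 2.5252 × +26.8% = +67.7%.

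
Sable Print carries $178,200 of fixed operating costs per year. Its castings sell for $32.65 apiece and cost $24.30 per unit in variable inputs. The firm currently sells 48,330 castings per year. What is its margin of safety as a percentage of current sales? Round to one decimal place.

Each unit contributes $32.65 − $24.30 = $8.35. Break-even units = $178,200 ÷ $8.35 = 21,341.32; break-even revenue = 21,341.32 × $32.65 = $696,794.01.
Current sales = 48,330 × $32.65 = $1,577,974.50.
Margin of safety = ($1,577,974.50 − $696,794.01) ÷ $1,577,974.50 = 55.8%.

55.8%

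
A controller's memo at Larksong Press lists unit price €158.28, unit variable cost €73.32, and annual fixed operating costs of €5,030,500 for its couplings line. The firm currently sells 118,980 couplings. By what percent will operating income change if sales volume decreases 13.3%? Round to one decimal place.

-26.5%

Total contribution margin = 118,980 × €84.96 = €10,108,540.80.
Subtracting fixed costs: EBIT = €10,108,540.80 − €5,030,500 = €5,078,040.80.
DOL = contribution ÷ EBIT = €10,108,540.80 ÷ €5,078,040.80 = 1.9906.
So EBIT moves 1.9906 × (-13.3%) = -26.5%.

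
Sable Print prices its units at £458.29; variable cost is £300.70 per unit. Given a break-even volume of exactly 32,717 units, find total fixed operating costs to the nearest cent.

Contribution margin per unit = £458.29 − £300.70 = £157.59.
Fixed costs = break-even units × CM = 32,717 × £157.59 = £5,155,872.03.

£5,155,872.03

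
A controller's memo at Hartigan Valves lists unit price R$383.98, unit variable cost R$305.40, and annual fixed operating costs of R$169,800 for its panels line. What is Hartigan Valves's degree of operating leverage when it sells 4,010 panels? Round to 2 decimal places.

Contribution at this volume is 4,010 × R$78.58 = R$315,105.80.
Operating income = contribution − fixed costs = R$315,105.80 − R$169,800 = R$145,305.80.
Degree of operating leverage = R$315,105.80 / R$145,305.80 = 2.1686.

2.17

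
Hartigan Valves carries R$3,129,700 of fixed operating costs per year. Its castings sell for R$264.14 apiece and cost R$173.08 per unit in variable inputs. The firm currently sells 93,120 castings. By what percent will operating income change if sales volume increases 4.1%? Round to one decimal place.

Total contribution margin = 93,120 × R$91.06 = R$8,479,507.20.
EBIT = R$8,479,507.20 − R$3,129,700 = R$5,349,807.20.
So DOL = total CM / EBIT = R$8,479,507.20 / R$5,349,807.20 = 1.5850.
Operating income changes by 1.5850 × +4.1% = +6.5%.

+6.5%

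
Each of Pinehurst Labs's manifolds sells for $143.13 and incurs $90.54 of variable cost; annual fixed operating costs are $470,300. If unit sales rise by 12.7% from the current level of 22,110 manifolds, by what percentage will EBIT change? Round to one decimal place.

Total contribution margin = 22,110 × $52.59 = $1,162,764.90.
Operating income = contribution − fixed costs = $1,162,764.90 − $470,300 = $692,464.90.
So DOL = total CM / EBIT = $1,162,764.90 / $692,464.90 = 1.6792.
Operating income changes by 1.6792 × +12.7% = +21.3%.

+21.3%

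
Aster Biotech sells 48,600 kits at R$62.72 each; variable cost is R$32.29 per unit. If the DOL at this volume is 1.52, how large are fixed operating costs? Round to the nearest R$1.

R$505,939

Contribution at this volume is 48,600 × R$30.43 = R$1,478,898.00.
Since DOL = CM ÷ EBIT, EBIT = R$1,478,898.00 ÷ 1.52 = R$972,959.21.
Fixed costs = CM − EBIT = R$1,478,898.00 − R$972,959.21 = R$505,939.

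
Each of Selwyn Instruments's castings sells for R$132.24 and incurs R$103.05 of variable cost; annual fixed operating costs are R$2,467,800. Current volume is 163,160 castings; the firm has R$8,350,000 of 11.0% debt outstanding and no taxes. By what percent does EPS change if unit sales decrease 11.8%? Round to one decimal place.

Total contribution margin = 163,160 × R$29.19 = R$4,762,640.40.
EBIT = R$4,762,640.40 − R$2,467,800 = R$2,294,840.40.
After interest of R$918,500.00, pre-tax earnings = R$1,376,340.40.
DCL = total CM / (EBIT − I) = R$4,762,640.40 / R$1,376,340.40 = 3.4604.
EPS therefore changes by 3.4604 × (-11.8%) = -40.8%.

-40.8%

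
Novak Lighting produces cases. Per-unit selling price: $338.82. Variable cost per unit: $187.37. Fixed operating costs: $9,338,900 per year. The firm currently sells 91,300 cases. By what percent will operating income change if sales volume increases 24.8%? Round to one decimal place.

+76.4%

At 91,300 units, contribution = 91,300 × $151.45 = $13,827,385.00.
EBIT = $13,827,385.00 − $9,338,900 = $4,488,485.00.
Degree of operating leverage = $13,827,385.00 / $4,488,485.00 = 3.0806.
So EBIT moves 3.0806 × (+24.8%) = +76.4%.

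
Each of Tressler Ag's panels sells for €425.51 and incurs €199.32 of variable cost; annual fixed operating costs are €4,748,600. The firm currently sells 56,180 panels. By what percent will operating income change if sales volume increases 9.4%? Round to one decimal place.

Total contribution margin = 56,180 × €226.19 = €12,707,354.20.
Subtracting fixed costs: EBIT = €12,707,354.20 − €4,748,600 = €7,958,754.20.
So DOL = total CM / EBIT = €12,707,354.20 / €7,958,754.20 = 1.5967.
So EBIT moves 1.5967 × (+9.4%) = +15.0%.

+15.0%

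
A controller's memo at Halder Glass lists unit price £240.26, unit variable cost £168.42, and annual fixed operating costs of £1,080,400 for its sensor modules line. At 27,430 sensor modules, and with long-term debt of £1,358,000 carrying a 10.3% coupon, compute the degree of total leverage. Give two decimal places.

Contribution at this volume is 27,430 × £71.84 = £1,970,571.20.
Operating income = contribution − fixed costs = £1,970,571.20 − £1,080,400 = £890,171.20. Interest = £139,874.00.
DOL = £1,970,571.20 ÷ £890,171.20 = 2.2137; DFL = £890,171.20 ÷ £750,297.20 = 1.1864.
Combined leverage = 2.2137 × 1.1864 = 2.6263.

2.63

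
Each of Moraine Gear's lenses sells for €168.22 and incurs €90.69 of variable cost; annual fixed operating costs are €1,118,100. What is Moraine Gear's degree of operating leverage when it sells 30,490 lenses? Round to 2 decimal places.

Contribution at this volume is 30,490 × €77.53 = €2,363,889.70.
Operating income = contribution − fixed costs = €2,363,889.70 − €1,118,100 = €1,245,789.70.
So DOL = total CM / EBIT = €2,363,889.70 / €1,245,789.70 = 1.8975.

1.90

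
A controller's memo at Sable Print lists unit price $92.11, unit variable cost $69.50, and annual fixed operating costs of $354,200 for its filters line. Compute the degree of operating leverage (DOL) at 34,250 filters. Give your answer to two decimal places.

1.84

At 34,250 units, contribution = 34,250 × $22.61 = $774,392.50.
EBIT = $774,392.50 − $354,200 = $420,192.50.
Degree of operating leverage = $774,392.50 / $420,192.50 = 1.8429.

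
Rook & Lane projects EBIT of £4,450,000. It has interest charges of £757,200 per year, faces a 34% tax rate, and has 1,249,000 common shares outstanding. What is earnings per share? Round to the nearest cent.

£1.95

Interest = £757,200.00, so EBT = £4,450,000 − £757,200.00 = £3,692,800.00.
Net income = £3,692,800.00 × (1 − 0.34) = £2,437,248.00.
Per share: £2,437,248.00 / 1,249,000 shares = £1.95.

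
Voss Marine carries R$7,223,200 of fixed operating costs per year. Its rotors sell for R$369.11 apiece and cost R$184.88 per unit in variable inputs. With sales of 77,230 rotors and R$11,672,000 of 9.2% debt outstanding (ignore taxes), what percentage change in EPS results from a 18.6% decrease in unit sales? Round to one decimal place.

-44.6%

Total contribution margin = 77,230 × R$184.23 = R$14,228,082.90.
Operating income = contribution − fixed costs = R$14,228,082.90 − R$7,223,200 = R$7,004,882.90.
After interest of R$1,073,824.00, pre-tax earnings = R$5,931,058.90.
DCL = total CM / (EBIT − I) = R$14,228,082.90 / R$5,931,058.90 = 2.3989.
%ΔEPS = DCL × %ΔSales = 2.3989 × -18.6% = -44.6%.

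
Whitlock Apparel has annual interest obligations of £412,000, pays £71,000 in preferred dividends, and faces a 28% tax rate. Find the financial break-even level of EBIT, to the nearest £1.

Preferred dividends are paid after tax, so their pre-tax equivalent is £71,000 ÷ (1 − 0.28) = £98,611.11.
Financial break-even EBIT = interest + D_p ÷ (1 − t) = £412,000 + £98,611.11 = £510,611.11.

£510,611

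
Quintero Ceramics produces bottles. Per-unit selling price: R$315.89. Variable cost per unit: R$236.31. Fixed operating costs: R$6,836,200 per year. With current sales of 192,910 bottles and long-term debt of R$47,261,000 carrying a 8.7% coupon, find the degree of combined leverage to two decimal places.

3.49

Total contribution margin = 192,910 × R$79.58 = R$15,351,777.80.
Operating income = contribution − fixed costs = R$15,351,777.80 − R$6,836,200 = R$8,515,577.80. Interest = R$4,111,707.00.
DOL = R$15,351,777.80 ÷ R$8,515,577.80 = 1.8028; DFL = R$8,515,577.80 ÷ R$4,403,870.80 = 1.9337.
DCL = DOL × DFL = 1.8028 × 1.9337 = 3.4861.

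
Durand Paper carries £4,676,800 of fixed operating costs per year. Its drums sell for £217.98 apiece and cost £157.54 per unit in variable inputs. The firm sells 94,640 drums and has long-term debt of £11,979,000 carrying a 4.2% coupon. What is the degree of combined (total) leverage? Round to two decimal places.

Contribution at this volume is 94,640 × £60.44 = £5,720,041.60.
EBIT = £5,720,041.60 − £4,676,800 = £1,043,241.60. Interest = £503,118.00, so EBIT − I = £540,123.60.
Degree of total leverage = total CM / (EBIT − interest) = £5,720,041.60 / £540,123.60 = 10.5902.

10.59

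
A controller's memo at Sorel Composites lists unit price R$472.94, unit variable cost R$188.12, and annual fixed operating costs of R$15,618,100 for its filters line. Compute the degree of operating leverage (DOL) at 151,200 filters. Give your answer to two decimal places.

1.57

At 151,200 units, contribution = 151,200 × R$284.82 = R$43,064,784.00.
Operating income = contribution − fixed costs = R$43,064,784.00 − R$15,618,100 = R$27,446,684.00.
So DOL = total CM / EBIT = R$43,064,784.00 / R$27,446,684.00 = 1.5690.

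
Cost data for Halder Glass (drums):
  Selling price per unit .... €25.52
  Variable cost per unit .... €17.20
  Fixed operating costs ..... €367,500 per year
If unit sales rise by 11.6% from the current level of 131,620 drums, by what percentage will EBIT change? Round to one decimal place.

At 131,620 units, contribution = 131,620 × €8.32 = €1,095,078.40.
Subtracting fixed costs: EBIT = €1,095,078.40 − €367,500 = €727,578.40.
Degree of operating leverage = €1,095,078.40 / €727,578.40 = 1.5051.
%ΔEBIT = DOL × %ΔSales = 1.5051 × +11.6% = +17.5%.

+17.5%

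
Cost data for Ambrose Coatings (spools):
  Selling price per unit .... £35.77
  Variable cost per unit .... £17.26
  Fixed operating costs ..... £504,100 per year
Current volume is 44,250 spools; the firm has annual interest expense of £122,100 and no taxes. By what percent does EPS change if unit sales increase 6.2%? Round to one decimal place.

+26.3%

Contribution at this volume is 44,250 × £18.51 = £819,067.50.
Operating income = contribution − fixed costs = £819,067.50 − £504,100 = £314,967.50.
After interest of £122,100.00, pre-tax earnings = £192,867.50.
DCL = total CM / (EBIT − I) = £819,067.50 / £192,867.50 = 4.2468.
%ΔEPS = DCL × %ΔSales = 4.2468 × +6.2% = +26.3%.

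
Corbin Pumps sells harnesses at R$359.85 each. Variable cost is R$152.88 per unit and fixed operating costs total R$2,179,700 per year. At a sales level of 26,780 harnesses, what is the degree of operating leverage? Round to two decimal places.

1.65

Contribution at this volume is 26,780 × R$206.97 = R$5,542,656.60.
EBIT = R$5,542,656.60 − R$2,179,700 = R$3,362,956.60.
Degree of operating leverage = R$5,542,656.60 / R$3,362,956.60 = 1.6481.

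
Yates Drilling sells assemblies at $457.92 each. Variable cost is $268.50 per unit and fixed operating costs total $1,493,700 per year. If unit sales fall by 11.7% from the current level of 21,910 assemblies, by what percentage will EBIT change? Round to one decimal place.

-18.3%

Total contribution margin = 21,910 × $189.42 = $4,150,192.20.
Subtracting fixed costs: EBIT = $4,150,192.20 − $1,493,700 = $2,656,492.20.
DOL = contribution ÷ EBIT = $4,150,192.20 ÷ $2,656,492.20 = 1.5623.
%ΔEBIT = DOL × %ΔSales = 1.5623 × -11.7% = -18.3%.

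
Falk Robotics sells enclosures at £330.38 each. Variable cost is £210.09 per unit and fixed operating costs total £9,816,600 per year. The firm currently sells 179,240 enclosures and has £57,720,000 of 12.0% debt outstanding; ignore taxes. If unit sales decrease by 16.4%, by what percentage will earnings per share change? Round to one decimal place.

Contribution at this volume is 179,240 × £120.29 = £21,560,779.60.
Operating income = contribution − fixed costs = £21,560,779.60 − £9,816,600 = £11,744,179.60.
After interest of £6,926,400.00, pre-tax earnings = £4,817,779.60.
Degree of combined leverage = contribution ÷ (EBIT − I) = £21,560,779.60 ÷ £4,817,779.60 = 4.4753.
%ΔEPS = DCL × %ΔSales = 4.4753 × -16.4% = -73.4%.

-73.4%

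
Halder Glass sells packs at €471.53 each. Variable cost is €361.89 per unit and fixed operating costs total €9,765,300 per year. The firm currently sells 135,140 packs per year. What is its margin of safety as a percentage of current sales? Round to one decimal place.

34.1%

Contribution margin per unit = €471.53 − €361.89 = €109.64. Break-even units = €9,765,300 ÷ €109.64 = 89,066.95; break-even revenue = 89,066.95 × €471.53 = €41,997,737.22.
Actual sales revenue = 135,140 × €471.53 = €63,722,564.20.
Margin of safety = (€63,722,564.20 − €41,997,737.22) ÷ €63,722,564.20 = 34.1%.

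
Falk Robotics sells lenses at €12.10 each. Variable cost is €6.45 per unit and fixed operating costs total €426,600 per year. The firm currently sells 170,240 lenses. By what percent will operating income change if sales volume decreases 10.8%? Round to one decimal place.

Total contribution margin = 170,240 × €5.65 = €961,856.00.
Operating income = contribution − fixed costs = €961,856.00 − €426,600 = €535,256.00.
Degree of operating leverage = €961,856.00 / €535,256.00 = 1.7970.
So EBIT moves 1.7970 × (-10.8%) = -19.4%.

-19.4%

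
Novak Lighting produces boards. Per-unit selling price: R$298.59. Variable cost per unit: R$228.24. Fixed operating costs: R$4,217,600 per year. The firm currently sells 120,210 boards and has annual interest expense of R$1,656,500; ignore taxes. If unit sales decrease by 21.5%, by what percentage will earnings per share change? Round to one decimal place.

-70.4%

At 120,210 units, contribution = 120,210 × R$70.35 = R$8,456,773.50.
Operating income = contribution − fixed costs = R$8,456,773.50 − R$4,217,600 = R$4,239,173.50.
After interest of R$1,656,500.00, pre-tax earnings = R$2,582,673.50.
DCL = total CM / (EBIT − I) = R$8,456,773.50 / R$2,582,673.50 = 3.2744.
EPS therefore changes by 3.2744 × (-21.5%) = -70.4%.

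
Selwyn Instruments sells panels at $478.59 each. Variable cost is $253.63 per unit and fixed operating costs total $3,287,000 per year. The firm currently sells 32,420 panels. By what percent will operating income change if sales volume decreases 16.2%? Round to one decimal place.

-29.5%

At 32,420 units, contribution = 32,420 × $224.96 = $7,293,203.20.
Subtracting fixed costs: EBIT = $7,293,203.20 − $3,287,000 = $4,006,203.20.
Degree of operating leverage = $7,293,203.20 / $4,006,203.20 = 1.8205.
%ΔEBIT = DOL × %ΔSales = 1.8205 × -16.2% = -29.5%.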